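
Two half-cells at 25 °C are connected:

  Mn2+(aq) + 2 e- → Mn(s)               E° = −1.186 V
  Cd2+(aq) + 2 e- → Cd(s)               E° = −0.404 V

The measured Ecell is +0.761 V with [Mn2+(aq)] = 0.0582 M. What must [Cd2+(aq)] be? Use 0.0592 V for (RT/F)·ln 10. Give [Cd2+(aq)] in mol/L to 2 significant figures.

0.011 M

Cd²⁺/Cd is the cathode (higher E°); E°cell = −0.404 − (−1.186) = +0.782 V with n = 2.
From the Nernst equation, log Q = n(E° − E)/0.0592 = 2·(+0.782 − (+0.761))/0.0592 = 0.709.
The balanced reaction is Cd2+(aq) + Mn(s) → Cd(s) + Mn2+(aq), so Q = [Mn2+(aq)] / [Cd2+(aq)].
Substituting the known concentrations and solving, log [Cd2+(aq)] = −1.944 and [Cd2+(aq)] = 0.011 M.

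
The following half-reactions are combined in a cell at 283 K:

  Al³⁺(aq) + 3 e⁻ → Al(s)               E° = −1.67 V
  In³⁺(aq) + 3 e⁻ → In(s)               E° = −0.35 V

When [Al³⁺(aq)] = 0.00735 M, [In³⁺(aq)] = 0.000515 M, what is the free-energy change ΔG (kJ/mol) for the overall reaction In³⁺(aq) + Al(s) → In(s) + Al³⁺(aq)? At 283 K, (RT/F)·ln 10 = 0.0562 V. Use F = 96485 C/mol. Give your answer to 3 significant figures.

−376 kJ/mol

The standard cell potential is −0.35 − (−1.67) = +1.32 V, with n = 3 electrons in the balanced equation.
Q = [Al³⁺(aq)] / [In³⁺(aq)] = 14.3, so log Q = 1.154 and E = +1.32 − (0.0562/3)(1.154) = +1.2984 V.
Then ΔG = −nFE = −3 × 96485 × +1.2984 J/mol = −376 kJ/mol.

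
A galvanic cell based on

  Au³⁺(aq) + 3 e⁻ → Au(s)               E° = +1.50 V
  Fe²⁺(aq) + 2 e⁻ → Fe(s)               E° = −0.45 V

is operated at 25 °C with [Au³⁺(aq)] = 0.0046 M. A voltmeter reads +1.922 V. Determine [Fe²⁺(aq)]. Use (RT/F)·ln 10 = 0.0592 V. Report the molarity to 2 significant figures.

0.24 M

The Au³⁺/Au couple has the larger reduction potential, so it is the cathode: E°cell = +1.50 − (−0.45) = +1.95 V and n = 6.
Rearranging E = E° − (0.0592/n)·log Q gives log Q = 6(+1.95 − (+1.922))/0.0592 = 2.838.
For 2 Au³⁺(aq) + 3 Fe(s) → 2 Au(s) + 3 Fe²⁺(aq), the reaction quotient is Q = [Fe²⁺(aq)]^3 / [Au³⁺(aq)]^2.
Isolating [Fe²⁺(aq)] in Q = 10^{2.838} yields log [Fe²⁺(aq)] = −0.612, i.e. 0.24 M.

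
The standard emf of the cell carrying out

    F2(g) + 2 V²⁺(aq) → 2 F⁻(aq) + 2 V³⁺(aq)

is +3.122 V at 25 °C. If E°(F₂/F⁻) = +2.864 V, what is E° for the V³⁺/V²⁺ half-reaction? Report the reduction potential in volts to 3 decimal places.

In the reaction as written the F₂/F⁻ couple is reduced (cathode) and V³⁺/V²⁺ is oxidized (anode), so E°cell = E°(F₂/F⁻) − E°(V³⁺/V²⁺).
E°(V³⁺/V²⁺) = E°(cathode) − E°cell = +2.864 − (+3.122) = −0.258 V.

−0.258 V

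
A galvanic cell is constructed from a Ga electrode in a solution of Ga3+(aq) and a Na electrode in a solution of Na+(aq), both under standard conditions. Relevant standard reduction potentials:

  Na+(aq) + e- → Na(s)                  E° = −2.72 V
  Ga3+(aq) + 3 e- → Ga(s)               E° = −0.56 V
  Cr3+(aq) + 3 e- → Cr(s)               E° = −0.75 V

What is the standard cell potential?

+2.16 V

Of the two couples in this cell, the one with the more positive reduction potential is reduced at the cathode: here that is Ga³⁺/Ga (−0.56 V); Na⁺/Na (−2.72 V) is the anode.
E°cell = E°(cathode) − E°(anode) = −0.56 − (−2.72) = +2.16 V.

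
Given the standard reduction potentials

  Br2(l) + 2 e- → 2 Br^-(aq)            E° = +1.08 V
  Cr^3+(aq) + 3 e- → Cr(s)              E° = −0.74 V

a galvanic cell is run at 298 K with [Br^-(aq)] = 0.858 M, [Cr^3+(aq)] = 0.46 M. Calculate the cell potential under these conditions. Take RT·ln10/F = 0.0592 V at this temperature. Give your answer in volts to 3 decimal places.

Br₂/Br⁻ is reduced (cathode, E° = +1.08 V) and Cr³⁺/Cr is oxidized (anode).
The standard potential is +1.08 − (−0.74) = +1.82 V and the balanced reaction transfers n = 6 electrons.
Balancing gives 3 Br2(l) + 2 Cr(s) → 6 Br^-(aq) + 2 Cr^3+(aq); hence Q = [Br^-(aq)]^6·[Cr^3+(aq)]^2 = 0.0844 (log Q = −1.074).
Applying E = E° − (RT ln10/nF)·log Q gives +1.82 − (0.0592/6)(−1.074) = +1.831 V.

+1.831 V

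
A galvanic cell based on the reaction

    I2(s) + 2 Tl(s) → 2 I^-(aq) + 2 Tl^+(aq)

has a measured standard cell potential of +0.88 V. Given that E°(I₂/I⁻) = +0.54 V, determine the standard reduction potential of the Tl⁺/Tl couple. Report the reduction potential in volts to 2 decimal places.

In the reaction as written the I₂/I⁻ couple is reduced (cathode) and Tl⁺/Tl is oxidized (anode), so E°cell = E°(I₂/I⁻) − E°(Tl⁺/Tl).
E°(Tl⁺/Tl) = E°(cathode) − E°cell = +0.54 − (+0.88) = −0.34 V.

−0.34 V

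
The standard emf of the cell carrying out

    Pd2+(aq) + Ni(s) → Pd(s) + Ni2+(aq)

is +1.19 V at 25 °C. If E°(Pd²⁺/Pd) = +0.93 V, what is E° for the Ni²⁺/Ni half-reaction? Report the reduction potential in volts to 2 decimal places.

In the reaction as written the Pd²⁺/Pd couple is reduced (cathode) and Ni²⁺/Ni is oxidized (anode), so E°cell = E°(Pd²⁺/Pd) − E°(Ni²⁺/Ni).
E°(Ni²⁺/Ni) = E°(cathode) − E°cell = +0.93 − (+1.19) = −0.26 V.

−0.26 V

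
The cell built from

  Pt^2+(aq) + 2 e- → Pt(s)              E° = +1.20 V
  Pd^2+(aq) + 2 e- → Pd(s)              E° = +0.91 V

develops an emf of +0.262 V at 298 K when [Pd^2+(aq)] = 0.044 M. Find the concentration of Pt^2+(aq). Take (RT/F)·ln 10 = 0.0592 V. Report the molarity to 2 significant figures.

Pt²⁺/Pt is the cathode (higher E°); E°cell = +1.20 − (+0.91) = +0.29 V with n = 2.
From the Nernst equation, log Q = n(E° − E)/0.0592 = 2·(+0.29 − (+0.262))/0.0592 = 0.946.
Balancing electrons gives Pt^2+(aq) + Pd(s) → Pt(s) + Pd^2+(aq); thus Q = [Pd^2+(aq)] / [Pt^2+(aq)].
Substituting the known concentrations and solving, log [Pt^2+(aq)] = −2.303 and [Pt^2+(aq)] = 0.0050 M.

0.0050 M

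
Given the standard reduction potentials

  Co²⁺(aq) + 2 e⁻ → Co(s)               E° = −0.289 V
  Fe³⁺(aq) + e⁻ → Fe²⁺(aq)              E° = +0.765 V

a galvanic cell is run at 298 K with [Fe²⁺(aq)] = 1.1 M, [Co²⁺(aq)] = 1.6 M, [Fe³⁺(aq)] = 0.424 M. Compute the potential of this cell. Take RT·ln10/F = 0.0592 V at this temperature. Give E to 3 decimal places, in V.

+1.023 V

The Fe³⁺/Fe²⁺ couple has the more positive E°, so it is the cathode; Co²⁺/Co is the anode.
The standard potential is +0.765 − (−0.289) = +1.054 V and the balanced reaction transfers n = 2 electrons.
For the overall reaction 2 Fe³⁺(aq) + Co(s) → 2 Fe²⁺(aq) + Co²⁺(aq), Q = ([Fe²⁺(aq)]^2·[Co²⁺(aq)]) / [Fe³⁺(aq)]^2 = 10.8, giving log Q = 1.032.
Applying E = E° − (RT ln10/nF)·log Q gives +1.054 − (0.0592/2)(1.032) = +1.023 V.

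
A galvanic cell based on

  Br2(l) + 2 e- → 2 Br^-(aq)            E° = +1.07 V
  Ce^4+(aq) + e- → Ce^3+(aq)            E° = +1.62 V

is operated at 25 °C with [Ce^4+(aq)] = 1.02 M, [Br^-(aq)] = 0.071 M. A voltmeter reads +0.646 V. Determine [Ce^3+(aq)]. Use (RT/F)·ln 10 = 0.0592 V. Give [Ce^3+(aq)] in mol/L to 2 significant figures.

With Ce⁴⁺/Ce³⁺ at the cathode and Br₂/Br⁻ at the anode, E°cell = +1.62 − (+1.07) = +0.55 V (n = 2).
Rearranging E = E° − (0.0592/n)·log Q gives log Q = 2(+0.55 − (+0.646))/0.0592 = −3.243.
Balancing electrons gives 2 Ce^4+(aq) + 2 Br^-(aq) → 2 Ce^3+(aq) + Br2(l); thus Q = [Ce^3+(aq)]^2 / ([Ce^4+(aq)]^2·[Br^-(aq)]^2).
Solving for the unknown gives log [Ce^3+(aq)] = −2.762, so [Ce^3+(aq)] ≈ 0.0017 M.

0.0017 M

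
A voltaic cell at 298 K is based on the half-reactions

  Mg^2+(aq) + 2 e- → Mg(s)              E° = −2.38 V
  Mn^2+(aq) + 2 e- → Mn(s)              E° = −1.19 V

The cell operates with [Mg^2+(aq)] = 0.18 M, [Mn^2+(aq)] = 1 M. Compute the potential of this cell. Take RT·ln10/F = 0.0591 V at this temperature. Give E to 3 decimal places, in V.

+1.212 V

Mn²⁺/Mn is reduced (cathode, E° = −1.19 V) and Mg²⁺/Mg is oxidized (anode).
E°cell = −1.19 − (−2.38) = +1.19 V, with n = 2 electrons transferred.
Balancing gives Mn^2+(aq) + Mg(s) → Mn(s) + Mg^2+(aq); hence Q = [Mg^2+(aq)] / [Mn^2+(aq)] = 0.18 (log Q = −0.745).
E = E° − (0.0591/n)·log Q = +1.19 − (0.0591/2)(−0.745) = +1.212 V.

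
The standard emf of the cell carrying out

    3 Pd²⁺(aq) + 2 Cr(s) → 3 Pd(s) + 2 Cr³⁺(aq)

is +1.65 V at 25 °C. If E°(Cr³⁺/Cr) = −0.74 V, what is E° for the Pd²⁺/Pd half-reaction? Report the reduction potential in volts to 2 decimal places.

+0.91 V

In the reaction as written the Pd²⁺/Pd couple is reduced (cathode) and Cr³⁺/Cr is oxidized (anode), so E°cell = E°(Pd²⁺/Pd) − E°(Cr³⁺/Cr).
E°(Pd²⁺/Pd) = E°cell + E°(anode) = +1.65 + (−0.74) = +0.91 V.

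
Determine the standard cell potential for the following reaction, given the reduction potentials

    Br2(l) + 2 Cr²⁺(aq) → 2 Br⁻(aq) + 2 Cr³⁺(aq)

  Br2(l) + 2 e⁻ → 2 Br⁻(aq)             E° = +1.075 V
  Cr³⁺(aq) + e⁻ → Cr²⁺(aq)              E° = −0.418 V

+1.493 V

In the reaction as written, Br2(l) is reduced (cathode) and Cr³⁺(aq) is produced by oxidation at the anode.
E°cell = E°(cathode) − E°(anode) = +1.075 − (−0.418) = +1.493 V.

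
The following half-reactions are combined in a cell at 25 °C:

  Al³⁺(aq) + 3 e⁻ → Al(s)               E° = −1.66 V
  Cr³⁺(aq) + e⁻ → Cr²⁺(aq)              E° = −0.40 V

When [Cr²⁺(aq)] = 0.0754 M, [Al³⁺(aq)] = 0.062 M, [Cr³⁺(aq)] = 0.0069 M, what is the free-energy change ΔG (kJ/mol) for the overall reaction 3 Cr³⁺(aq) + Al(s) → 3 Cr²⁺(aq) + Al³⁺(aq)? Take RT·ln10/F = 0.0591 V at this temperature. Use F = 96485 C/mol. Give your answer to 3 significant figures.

−354 kJ/mol

The standard cell potential is −0.40 − (−1.66) = +1.26 V, with n = 3 electrons in the balanced equation.
The reaction quotient is ([Cr²⁺(aq)]^3·[Al³⁺(aq)]) / [Cr³⁺(aq)]^3 = 80.9; by Nernst, E = +1.26 − (0.0591/3)(1.908) = +1.2224 V.
Then ΔG = −nFE = −3 × 96485 × +1.2224 J/mol = −354 kJ/mol.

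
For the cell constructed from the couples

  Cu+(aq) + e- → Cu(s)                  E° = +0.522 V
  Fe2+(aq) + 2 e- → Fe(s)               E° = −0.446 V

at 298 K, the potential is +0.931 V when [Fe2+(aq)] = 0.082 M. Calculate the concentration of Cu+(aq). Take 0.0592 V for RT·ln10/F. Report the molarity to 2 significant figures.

Cu⁺/Cu is the cathode (higher E°); E°cell = +0.522 − (−0.446) = +0.968 V with n = 2.
Since E = E° − (0.0592/n)·log Q, log Q = n(E° − E)/0.0592 = 1.250.
Balancing electrons gives 2 Cu+(aq) + Fe(s) → 2 Cu(s) + Fe2+(aq); thus Q = [Fe2+(aq)] / [Cu+(aq)]^2.
Isolating [Cu+(aq)] in Q = 10^{1.250} yields log [Cu+(aq)] = −1.168, i.e. 0.068 M.

0.068 M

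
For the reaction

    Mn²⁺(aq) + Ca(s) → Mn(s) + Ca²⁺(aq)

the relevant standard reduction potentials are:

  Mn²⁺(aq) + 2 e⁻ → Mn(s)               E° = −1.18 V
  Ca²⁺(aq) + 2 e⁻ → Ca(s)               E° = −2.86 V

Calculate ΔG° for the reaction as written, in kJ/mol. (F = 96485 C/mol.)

In the reaction as written Mn²⁺(aq) is reduced, so the Mn²⁺/Mn couple is the cathode and Ca²⁺/Ca is the anode.
E°cell = −1.18 − (−2.86) = +1.68 V; balancing electrons gives n = 2.
ΔG° = −nFE°cell = −(2)(96485)(+1.68) J/mol = −324 kJ/mol.

−324 kJ/mol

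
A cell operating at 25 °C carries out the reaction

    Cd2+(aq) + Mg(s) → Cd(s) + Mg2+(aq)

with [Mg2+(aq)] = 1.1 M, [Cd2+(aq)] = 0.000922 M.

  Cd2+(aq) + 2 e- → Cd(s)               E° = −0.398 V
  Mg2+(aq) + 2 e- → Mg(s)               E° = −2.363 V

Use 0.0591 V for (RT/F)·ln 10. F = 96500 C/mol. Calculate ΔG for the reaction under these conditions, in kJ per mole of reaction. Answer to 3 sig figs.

E°cell = −0.398 − (−2.363) = +1.965 V; the balanced reaction transfers n = 2 electrons.
Q = [Mg2+(aq)] / [Cd2+(aq)] = 1.19×10^3, so log Q = 3.077 and E = +1.965 − (0.0591/2)(3.077) = +1.8741 V.
ΔG = −nFE = −(2)(96500)(+1.8741) J/mol = −362 kJ/mol.

−362 kJ/mol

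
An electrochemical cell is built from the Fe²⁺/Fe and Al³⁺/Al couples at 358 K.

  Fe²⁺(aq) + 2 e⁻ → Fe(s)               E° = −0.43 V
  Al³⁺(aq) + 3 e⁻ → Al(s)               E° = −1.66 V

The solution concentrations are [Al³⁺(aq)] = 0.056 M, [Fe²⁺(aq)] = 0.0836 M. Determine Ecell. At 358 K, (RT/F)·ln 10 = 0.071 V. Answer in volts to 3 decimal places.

+1.221 V

The Fe²⁺/Fe couple has the more positive E°, so it is the cathode; Al³⁺/Al is the anode.
E°cell = E°cat − E°an = −0.43 − (−1.66) = +1.23 V; n = 6.
The balanced reaction is 3 Fe²⁺(aq) + 2 Al(s) → 3 Fe(s) + 2 Al³⁺(aq), so Q = [Al³⁺(aq)]^2 / [Fe²⁺(aq)]^3 = 5.37 and log Q = 0.730.
By the Nernst equation, E = +1.23 − (0.071/6)·(0.730) = +1.221 V.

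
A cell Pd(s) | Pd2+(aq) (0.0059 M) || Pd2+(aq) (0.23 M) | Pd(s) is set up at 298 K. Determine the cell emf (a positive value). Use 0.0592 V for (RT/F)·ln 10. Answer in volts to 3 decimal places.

0.047 V

For a concentration cell E°cell = 0, since both electrodes use the same couple.
The compartment with the higher Pd2+(aq) concentration (0.23 M) acts as the cathode; ions are reduced there and produced at the dilute (0.0059 M) anode.
With n = 2, Ecell = −(0.0592/2)·log([dilute]/[conc]) = −(0.0592/2)·log(0.0059/0.23) = +0.047 V.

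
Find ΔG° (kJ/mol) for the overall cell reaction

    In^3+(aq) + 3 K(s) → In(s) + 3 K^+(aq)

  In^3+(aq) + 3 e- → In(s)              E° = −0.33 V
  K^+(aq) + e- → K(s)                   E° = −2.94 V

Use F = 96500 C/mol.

In the reaction as written In^3+(aq) is reduced, so the In³⁺/In couple is the cathode and K⁺/K is the anode.
E°cell = −0.33 − (−2.94) = +2.61 V; balancing electrons gives n = 3.
ΔG° = −nFE°cell = −(3)(96500)(+2.61) J/mol = −756 kJ/mol.

−756 kJ/mol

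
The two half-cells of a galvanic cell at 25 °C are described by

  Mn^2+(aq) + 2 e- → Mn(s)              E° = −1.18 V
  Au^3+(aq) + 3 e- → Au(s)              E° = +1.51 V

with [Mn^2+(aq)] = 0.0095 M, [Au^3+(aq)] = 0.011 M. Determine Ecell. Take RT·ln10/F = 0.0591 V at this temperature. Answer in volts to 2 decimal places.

The Au³⁺/Au couple has the more positive E°, so it is the cathode; Mn²⁺/Mn is the anode.
E°cell = +1.51 − (−1.18) = +2.69 V, with n = 6 electrons transferred.
For the overall reaction 2 Au^3+(aq) + 3 Mn(s) → 2 Au(s) + 3 Mn^2+(aq), Q = [Mn^2+(aq)]^3 / [Au^3+(aq)]^2 = 0.00709, giving log Q = −2.150.
E = E° − (0.0591/n)·log Q = +2.69 − (0.0591/6)(−2.150) = +2.71 V.

+2.71 V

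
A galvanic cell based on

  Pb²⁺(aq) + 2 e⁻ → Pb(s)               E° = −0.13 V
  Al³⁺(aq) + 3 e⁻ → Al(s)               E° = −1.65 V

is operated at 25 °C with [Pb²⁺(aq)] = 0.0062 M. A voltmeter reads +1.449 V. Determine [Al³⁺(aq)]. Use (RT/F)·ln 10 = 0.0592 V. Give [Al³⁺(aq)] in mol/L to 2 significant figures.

1.9 M

Pb²⁺/Pb is the cathode (higher E°); E°cell = −0.13 − (−1.65) = +1.52 V with n = 6.
Rearranging E = E° − (0.0592/n)·log Q gives log Q = 6(+1.52 − (+1.449))/0.0592 = 7.196.
For 3 Pb²⁺(aq) + 2 Al(s) → 3 Pb(s) + 2 Al³⁺(aq), the reaction quotient is Q = [Al³⁺(aq)]^2 / [Pb²⁺(aq)]^3.
Solving for the unknown gives log [Al³⁺(aq)] = 0.287, so [Al³⁺(aq)] ≈ 1.9 M.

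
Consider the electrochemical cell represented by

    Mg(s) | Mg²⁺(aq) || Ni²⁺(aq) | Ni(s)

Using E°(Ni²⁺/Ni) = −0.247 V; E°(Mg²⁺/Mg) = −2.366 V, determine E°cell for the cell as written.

+2.119 V

By convention the left-hand electrode in cell notation is the anode (oxidation) and the right-hand electrode is the cathode (reduction).
E°cell = E°(right) − E°(left) = −0.247 − (−2.366) = +2.119 V.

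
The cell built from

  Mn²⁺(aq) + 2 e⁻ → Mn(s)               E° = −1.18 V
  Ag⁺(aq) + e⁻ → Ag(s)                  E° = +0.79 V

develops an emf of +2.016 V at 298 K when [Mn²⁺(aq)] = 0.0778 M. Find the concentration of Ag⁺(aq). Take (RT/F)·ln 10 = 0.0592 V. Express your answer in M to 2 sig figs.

Ag⁺/Ag is the cathode (higher E°); E°cell = +0.79 − (−1.18) = +1.97 V with n = 2.
Since E = E° − (0.0592/n)·log Q, log Q = n(E° − E)/0.0592 = −1.554.
The balanced reaction is 2 Ag⁺(aq) + Mn(s) → 2 Ag(s) + Mn²⁺(aq), so Q = [Mn²⁺(aq)] / [Ag⁺(aq)]^2.
Solving for the unknown gives log [Ag⁺(aq)] = 0.222, so [Ag⁺(aq)] ≈ 1.7 M.

1.7 M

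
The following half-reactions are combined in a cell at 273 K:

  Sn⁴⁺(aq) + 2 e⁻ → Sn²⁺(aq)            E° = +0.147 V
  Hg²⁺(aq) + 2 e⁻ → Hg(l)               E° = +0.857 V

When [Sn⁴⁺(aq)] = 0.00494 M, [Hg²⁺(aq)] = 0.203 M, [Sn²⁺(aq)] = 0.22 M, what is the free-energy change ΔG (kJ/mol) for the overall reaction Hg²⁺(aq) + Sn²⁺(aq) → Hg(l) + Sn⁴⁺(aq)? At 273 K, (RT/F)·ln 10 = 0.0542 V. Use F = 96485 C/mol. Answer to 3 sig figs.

With Hg²⁺/Hg reduced at the cathode, E°cell = +0.857 − (+0.147) = +0.710 V and n = 2.
The reaction quotient is [Sn⁴⁺(aq)] / ([Hg²⁺(aq)]·[Sn²⁺(aq)]) = 0.111; by Nernst, E = +0.710 − (0.0542/2)(−0.956) = +0.7359 V.
Finally ΔG = −nFE = −(2)(96485 C/mol)(+0.7359 V) = −142 kJ/mol.

−142 kJ/mol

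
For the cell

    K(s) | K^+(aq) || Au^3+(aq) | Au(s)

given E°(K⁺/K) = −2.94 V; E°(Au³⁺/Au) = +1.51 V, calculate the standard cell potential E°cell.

+4.45 V

By convention the left-hand electrode in cell notation is the anode (oxidation) and the right-hand electrode is the cathode (reduction).
E°cell = E°(right) − E°(left) = +1.51 − (−2.94) = +4.45 V.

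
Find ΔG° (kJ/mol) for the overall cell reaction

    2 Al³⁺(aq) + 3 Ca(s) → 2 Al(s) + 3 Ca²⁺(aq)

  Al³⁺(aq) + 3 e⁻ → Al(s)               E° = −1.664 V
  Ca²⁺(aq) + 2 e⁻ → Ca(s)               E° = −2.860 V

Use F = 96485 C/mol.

−692 kJ/mol

In the reaction as written Al³⁺(aq) is reduced, so the Al³⁺/Al couple is the cathode and Ca²⁺/Ca is the anode.
E°cell = −1.664 − (−2.860) = +1.196 V; balancing electrons gives n = 6.
ΔG° = −nFE°cell = −(6)(96485)(+1.196) J/mol = −692 kJ/mol.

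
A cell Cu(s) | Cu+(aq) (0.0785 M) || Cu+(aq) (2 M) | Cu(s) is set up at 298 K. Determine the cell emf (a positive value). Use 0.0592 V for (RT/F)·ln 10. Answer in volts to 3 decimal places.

0.083 V

For a concentration cell E°cell = 0, since both electrodes use the same couple.
The compartment with the higher Cu+(aq) concentration (2 M) acts as the cathode; ions are reduced there and produced at the dilute (0.0785 M) anode.
With n = 1, Ecell = −(0.0592/1)·log([dilute]/[conc]) = −(0.0592/1)·log(0.0785/2) = +0.083 V.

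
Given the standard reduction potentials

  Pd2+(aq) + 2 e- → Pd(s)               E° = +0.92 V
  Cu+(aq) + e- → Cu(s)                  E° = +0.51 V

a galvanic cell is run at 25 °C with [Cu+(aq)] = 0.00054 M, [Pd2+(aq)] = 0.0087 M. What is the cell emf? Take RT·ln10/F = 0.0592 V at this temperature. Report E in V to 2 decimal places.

+0.54 V

Since E°(Pd²⁺/Pd) > E°(Cu⁺/Cu), Pd²⁺/Pd serves as the cathode.
E°cell = E°cat − E°an = +0.92 − (+0.51) = +0.41 V; n = 2.
Balancing gives Pd2+(aq) + 2 Cu(s) → Pd(s) + 2 Cu+(aq); hence Q = [Cu+(aq)]^2 / [Pd2+(aq)] = 3.35×10^−5 (log Q = −4.475).
Applying E = E° − (RT ln10/nF)·log Q gives +0.41 − (0.0592/2)(−4.475) = +0.54 V.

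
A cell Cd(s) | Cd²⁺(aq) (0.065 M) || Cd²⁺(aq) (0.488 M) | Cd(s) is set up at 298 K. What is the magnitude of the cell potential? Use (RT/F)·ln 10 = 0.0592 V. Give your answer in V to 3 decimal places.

For a concentration cell E°cell = 0, since both electrodes use the same couple.
The compartment with the higher Cd²⁺(aq) concentration (0.488 M) acts as the cathode; ions are reduced there and produced at the dilute (0.065 M) anode.
With n = 2, Ecell = −(0.0592/2)·log([dilute]/[conc]) = −(0.0592/2)·log(0.065/0.488) = +0.026 V.

0.026 V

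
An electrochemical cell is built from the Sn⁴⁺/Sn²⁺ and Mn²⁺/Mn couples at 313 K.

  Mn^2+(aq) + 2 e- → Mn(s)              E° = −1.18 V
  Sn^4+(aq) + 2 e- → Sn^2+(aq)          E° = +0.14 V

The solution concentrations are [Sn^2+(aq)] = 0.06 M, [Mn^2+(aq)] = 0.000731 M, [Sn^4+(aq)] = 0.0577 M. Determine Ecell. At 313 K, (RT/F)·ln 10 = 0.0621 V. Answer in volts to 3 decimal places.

Sn⁴⁺/Sn²⁺ is reduced (cathode, E° = +0.14 V) and Mn²⁺/Mn is oxidized (anode).
E°cell = +0.14 − (−1.18) = +1.32 V, with n = 2 electrons transferred.
The balanced reaction is Sn^4+(aq) + Mn(s) → Sn^2+(aq) + Mn^2+(aq), so Q = ([Sn^2+(aq)]·[Mn^2+(aq)]) / [Sn^4+(aq)] = 0.00076 and log Q = −3.119.
E = E° − (0.0621/n)·log Q = +1.32 − (0.0621/2)(−3.119) = +1.417 V.

+1.417 V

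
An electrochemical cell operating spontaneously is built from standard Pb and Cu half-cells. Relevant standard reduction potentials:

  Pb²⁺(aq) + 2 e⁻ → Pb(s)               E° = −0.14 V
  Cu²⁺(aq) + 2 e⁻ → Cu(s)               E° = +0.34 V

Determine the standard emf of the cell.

The Cu²⁺/Cu couple has the higher E°, so Cu ion is reduced (cathode) and Pb is oxidized (anode).
E°cell = E°(cathode) − E°(anode) = +0.34 − (−0.14) = +0.48 V.

+0.48 V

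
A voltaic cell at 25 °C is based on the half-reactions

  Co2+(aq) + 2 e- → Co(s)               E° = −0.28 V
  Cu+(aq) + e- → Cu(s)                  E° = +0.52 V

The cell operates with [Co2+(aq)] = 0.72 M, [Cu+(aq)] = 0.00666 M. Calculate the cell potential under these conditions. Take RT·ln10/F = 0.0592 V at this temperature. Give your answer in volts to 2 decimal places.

Since E°(Cu⁺/Cu) > E°(Co²⁺/Co), Cu⁺/Cu serves as the cathode.
The standard potential is +0.52 − (−0.28) = +0.80 V and the balanced reaction transfers n = 2 electrons.
Balancing gives 2 Cu+(aq) + Co(s) → 2 Cu(s) + Co2+(aq); hence Q = [Co2+(aq)] / [Cu+(aq)]^2 = 1.62×10^4 (log Q = 4.210).
By the Nernst equation, E = +0.80 − (0.0592/2)·(4.210) = +0.68 V.

+0.68 V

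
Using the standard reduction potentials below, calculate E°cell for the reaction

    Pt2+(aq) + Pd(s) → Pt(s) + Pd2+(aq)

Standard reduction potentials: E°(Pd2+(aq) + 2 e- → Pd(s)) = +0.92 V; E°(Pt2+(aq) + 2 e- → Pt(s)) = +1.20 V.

+0.28 V

Pt2+(aq) gains electrons, so the Pt²⁺/Pt couple is the cathode; the Pd²⁺/Pd couple is the anode.
E°cell = E°(cathode) − E°(anode) = +1.20 − (+0.92) = +0.28 V.
The positive value indicates the reaction is spontaneous as written.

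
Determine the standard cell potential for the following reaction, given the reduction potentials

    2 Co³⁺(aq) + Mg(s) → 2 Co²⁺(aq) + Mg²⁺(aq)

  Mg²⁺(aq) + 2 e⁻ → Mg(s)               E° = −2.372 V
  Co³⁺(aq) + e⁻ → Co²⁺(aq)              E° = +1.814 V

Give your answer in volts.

In the reaction as written, Co³⁺(aq) is reduced (cathode) and Mg²⁺(aq) is produced by oxidation at the anode.
E°cell = E°(cathode) − E°(anode) = +1.814 − (−2.372) = +4.186 V.

+4.186 V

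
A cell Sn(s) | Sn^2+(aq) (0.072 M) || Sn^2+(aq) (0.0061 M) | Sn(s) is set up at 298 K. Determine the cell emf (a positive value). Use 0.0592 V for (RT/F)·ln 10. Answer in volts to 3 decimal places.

For a concentration cell E°cell = 0, since both electrodes use the same couple.
The compartment with the higher Sn^2+(aq) concentration (0.072 M) acts as the cathode; ions are reduced there and produced at the dilute (0.0061 M) anode.
With n = 2, Ecell = −(0.0592/2)·log([dilute]/[conc]) = −(0.0592/2)·log(0.0061/0.072) = +0.032 V.

0.032 V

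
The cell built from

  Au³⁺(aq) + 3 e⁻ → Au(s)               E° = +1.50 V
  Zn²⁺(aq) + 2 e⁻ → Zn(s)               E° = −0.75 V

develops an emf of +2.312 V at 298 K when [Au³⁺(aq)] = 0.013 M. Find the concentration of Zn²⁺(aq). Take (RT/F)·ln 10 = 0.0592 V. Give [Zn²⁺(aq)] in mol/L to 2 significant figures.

With Au³⁺/Au at the cathode and Zn²⁺/Zn at the anode, E°cell = +1.50 − (−0.75) = +2.25 V (n = 6).
Since E = E° − (0.0592/n)·log Q, log Q = n(E° − E)/0.0592 = −6.284.
For 2 Au³⁺(aq) + 3 Zn(s) → 2 Au(s) + 3 Zn²⁺(aq), the reaction quotient is Q = [Zn²⁺(aq)]^3 / [Au³⁺(aq)]^2.
Substituting the known concentrations and solving, log [Zn²⁺(aq)] = −3.352 and [Zn²⁺(aq)] = 0.00044 M.

0.00044 M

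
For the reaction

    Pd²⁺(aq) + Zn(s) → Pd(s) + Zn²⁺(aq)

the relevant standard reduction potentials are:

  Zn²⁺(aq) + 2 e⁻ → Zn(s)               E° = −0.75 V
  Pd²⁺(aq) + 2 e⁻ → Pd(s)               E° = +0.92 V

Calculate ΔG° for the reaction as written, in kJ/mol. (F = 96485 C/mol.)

In the reaction as written Pd²⁺(aq) is reduced, so the Pd²⁺/Pd couple is the cathode and Zn²⁺/Zn is the anode.
E°cell = +0.92 − (−0.75) = +1.67 V; balancing electrons gives n = 2.
ΔG° = −nFE°cell = −(2)(96485)(+1.67) J/mol = −322 kJ/mol.

−322 kJ/mol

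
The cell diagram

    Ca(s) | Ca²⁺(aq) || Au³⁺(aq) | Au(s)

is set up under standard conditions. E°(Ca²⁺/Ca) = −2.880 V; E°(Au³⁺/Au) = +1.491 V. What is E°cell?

By convention the left-hand electrode in cell notation is the anode (oxidation) and the right-hand electrode is the cathode (reduction).
E°cell = E°(right) − E°(left) = +1.491 − (−2.880) = +4.371 V.

+4.371 V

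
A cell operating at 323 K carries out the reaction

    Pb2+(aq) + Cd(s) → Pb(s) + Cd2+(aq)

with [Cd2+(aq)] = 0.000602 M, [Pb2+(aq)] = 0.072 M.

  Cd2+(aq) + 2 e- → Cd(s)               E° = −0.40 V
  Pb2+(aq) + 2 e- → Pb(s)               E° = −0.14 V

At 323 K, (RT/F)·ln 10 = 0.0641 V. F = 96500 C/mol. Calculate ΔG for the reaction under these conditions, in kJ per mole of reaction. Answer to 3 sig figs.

−63.0 kJ/mol

With Pb²⁺/Pb reduced at the cathode, E°cell = −0.14 − (−0.40) = +0.26 V and n = 2.
Here Q = [Cd2+(aq)] / [Pb2+(aq)] = 0.00836 (log Q = −2.078), giving E = +0.26 − (0.0641/2)·(−2.078) = +0.3266 V.
Then ΔG = −nFE = −2 × 96500 × +0.3266 J/mol = −63.0 kJ/mol.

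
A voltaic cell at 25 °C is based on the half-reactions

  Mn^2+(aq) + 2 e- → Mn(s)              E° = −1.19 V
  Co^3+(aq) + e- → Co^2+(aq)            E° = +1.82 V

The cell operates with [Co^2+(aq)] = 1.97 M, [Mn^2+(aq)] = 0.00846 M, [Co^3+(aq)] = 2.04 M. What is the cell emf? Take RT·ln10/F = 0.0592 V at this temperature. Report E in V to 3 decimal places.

Co³⁺/Co²⁺ is reduced (cathode, E° = +1.82 V) and Mn²⁺/Mn is oxidized (anode).
E°cell = +1.82 − (−1.19) = +3.01 V, with n = 2 electrons transferred.
Balancing gives 2 Co^3+(aq) + Mn(s) → 2 Co^2+(aq) + Mn^2+(aq); hence Q = ([Co^2+(aq)]^2·[Mn^2+(aq)]) / [Co^3+(aq)]^2 = 0.00789 (log Q = −2.103).
Applying E = E° − (RT ln10/nF)·log Q gives +3.01 − (0.0592/2)(−2.103) = +3.072 V.

+3.072 V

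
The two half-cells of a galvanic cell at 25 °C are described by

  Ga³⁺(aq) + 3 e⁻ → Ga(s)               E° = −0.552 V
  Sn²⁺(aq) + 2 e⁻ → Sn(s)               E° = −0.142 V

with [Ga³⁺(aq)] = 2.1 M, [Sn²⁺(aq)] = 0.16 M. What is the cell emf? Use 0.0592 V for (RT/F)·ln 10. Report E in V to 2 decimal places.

+0.38 V

The Sn²⁺/Sn couple has the more positive E°, so it is the cathode; Ga³⁺/Ga is the anode.
E°cell = −0.142 − (−0.552) = +0.410 V, with n = 6 electrons transferred.
Balancing gives 3 Sn²⁺(aq) + 2 Ga(s) → 3 Sn(s) + 2 Ga³⁺(aq); hence Q = [Ga³⁺(aq)]^2 / [Sn²⁺(aq)]^3 = 1.08×10^3 (log Q = 3.032).
Applying E = E° − (RT ln10/nF)·log Q gives +0.410 − (0.0592/6)(3.032) = +0.38 V.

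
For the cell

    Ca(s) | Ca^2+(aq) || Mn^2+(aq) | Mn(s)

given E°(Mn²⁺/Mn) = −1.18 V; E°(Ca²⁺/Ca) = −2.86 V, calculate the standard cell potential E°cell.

By convention the left-hand electrode in cell notation is the anode (oxidation) and the right-hand electrode is the cathode (reduction).
E°cell = E°(right) − E°(left) = −1.18 − (−2.86) = +1.68 V.

+1.68 V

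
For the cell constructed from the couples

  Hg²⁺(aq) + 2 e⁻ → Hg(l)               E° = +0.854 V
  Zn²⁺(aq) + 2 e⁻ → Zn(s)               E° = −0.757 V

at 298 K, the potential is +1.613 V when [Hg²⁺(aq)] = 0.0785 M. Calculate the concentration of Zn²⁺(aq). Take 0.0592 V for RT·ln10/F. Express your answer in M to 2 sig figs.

The Hg²⁺/Hg couple has the larger reduction potential, so it is the cathode: E°cell = +0.854 − (−0.757) = +1.611 V and n = 2.
From the Nernst equation, log Q = n(E° − E)/0.0592 = 2·(+1.611 − (+1.613))/0.0592 = −0.068.
The balanced reaction is Hg²⁺(aq) + Zn(s) → Hg(l) + Zn²⁺(aq), so Q = [Zn²⁺(aq)] / [Hg²⁺(aq)].
Substituting the known concentrations and solving, log [Zn²⁺(aq)] = −1.173 and [Zn²⁺(aq)] = 0.067 M.

0.067 M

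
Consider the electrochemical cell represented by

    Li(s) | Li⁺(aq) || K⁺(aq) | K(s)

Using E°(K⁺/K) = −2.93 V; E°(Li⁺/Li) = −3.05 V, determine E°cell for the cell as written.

By convention the left-hand electrode in cell notation is the anode (oxidation) and the right-hand electrode is the cathode (reduction).
E°cell = E°(right) − E°(left) = −2.93 − (−3.05) = +0.12 V.

+0.12 V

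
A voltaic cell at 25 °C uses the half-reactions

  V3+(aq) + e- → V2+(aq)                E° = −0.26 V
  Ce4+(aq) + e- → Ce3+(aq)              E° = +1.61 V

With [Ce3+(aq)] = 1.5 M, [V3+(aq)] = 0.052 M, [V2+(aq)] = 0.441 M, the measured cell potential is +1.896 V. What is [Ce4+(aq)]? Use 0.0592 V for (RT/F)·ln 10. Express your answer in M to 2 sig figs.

The Ce⁴⁺/Ce³⁺ couple has the larger reduction potential, so it is the cathode: E°cell = +1.61 − (−0.26) = +1.87 V and n = 1.
Since E = E° − (0.0592/n)·log Q, log Q = n(E° − E)/0.0592 = −0.439.
Balancing electrons gives Ce4+(aq) + V2+(aq) → Ce3+(aq) + V3+(aq); thus Q = ([Ce3+(aq)]·[V3+(aq)]) / ([Ce4+(aq)]·[V2+(aq)]).
Substituting the known concentrations and solving, log [Ce4+(aq)] = −0.313 and [Ce4+(aq)] = 0.49 M.

0.49 M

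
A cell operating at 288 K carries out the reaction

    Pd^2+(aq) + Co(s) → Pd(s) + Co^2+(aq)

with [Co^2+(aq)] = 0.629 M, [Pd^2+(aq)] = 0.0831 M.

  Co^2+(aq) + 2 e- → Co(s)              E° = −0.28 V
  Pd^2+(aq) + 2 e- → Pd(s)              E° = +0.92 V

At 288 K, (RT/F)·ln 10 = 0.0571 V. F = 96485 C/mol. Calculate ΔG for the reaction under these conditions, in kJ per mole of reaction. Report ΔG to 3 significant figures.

The standard cell potential is +0.92 − (−0.28) = +1.20 V, with n = 2 electrons in the balanced equation.
Here Q = [Co^2+(aq)] / [Pd^2+(aq)] = 7.57 (log Q = 0.879), giving E = +1.20 − (0.0571/2)·(0.879) = +1.1749 V.
Then ΔG = −nFE = −2 × 96485 × +1.1749 J/mol = −227 kJ/mol.

−227 kJ/mol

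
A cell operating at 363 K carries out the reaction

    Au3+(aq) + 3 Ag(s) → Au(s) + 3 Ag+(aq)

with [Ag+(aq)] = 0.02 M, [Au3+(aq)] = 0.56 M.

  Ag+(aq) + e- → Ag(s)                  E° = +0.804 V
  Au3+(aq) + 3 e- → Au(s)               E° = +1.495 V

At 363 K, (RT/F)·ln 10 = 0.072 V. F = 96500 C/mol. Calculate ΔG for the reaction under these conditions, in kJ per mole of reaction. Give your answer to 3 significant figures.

−234 kJ/mol

The standard cell potential is +1.495 − (+0.804) = +0.691 V, with n = 3 electrons in the balanced equation.
The reaction quotient is [Ag+(aq)]^3 / [Au3+(aq)] = 1.43×10^−5; by Nernst, E = +0.691 − (0.072/3)(−4.845) = +0.8073 V.
ΔG = −nFE = −(3)(96500)(+0.8073) J/mol = −234 kJ/mol.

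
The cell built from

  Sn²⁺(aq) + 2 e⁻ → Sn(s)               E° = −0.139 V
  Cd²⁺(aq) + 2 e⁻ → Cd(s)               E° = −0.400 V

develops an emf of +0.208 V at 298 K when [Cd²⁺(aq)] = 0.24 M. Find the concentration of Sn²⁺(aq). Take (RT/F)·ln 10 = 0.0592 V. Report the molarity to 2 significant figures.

With Sn²⁺/Sn at the cathode and Cd²⁺/Cd at the anode, E°cell = −0.139 − (−0.400) = +0.261 V (n = 2).
From the Nernst equation, log Q = n(E° − E)/0.0592 = 2·(+0.261 − (+0.208))/0.0592 = 1.791.
The balanced reaction is Sn²⁺(aq) + Cd(s) → Sn(s) + Cd²⁺(aq), so Q = [Cd²⁺(aq)] / [Sn²⁺(aq)].
Substituting the known concentrations and solving, log [Sn²⁺(aq)] = −2.411 and [Sn²⁺(aq)] = 0.0039 M.

0.0039 M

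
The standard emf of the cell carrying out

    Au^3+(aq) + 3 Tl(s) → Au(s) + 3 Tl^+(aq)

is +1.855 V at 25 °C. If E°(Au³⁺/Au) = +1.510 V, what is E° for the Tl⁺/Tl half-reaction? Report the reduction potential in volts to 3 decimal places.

−0.345 V

In the reaction as written the Au³⁺/Au couple is reduced (cathode) and Tl⁺/Tl is oxidized (anode), so E°cell = E°(Au³⁺/Au) − E°(Tl⁺/Tl).
E°(Tl⁺/Tl) = E°(cathode) − E°cell = +1.510 − (+1.855) = −0.345 V.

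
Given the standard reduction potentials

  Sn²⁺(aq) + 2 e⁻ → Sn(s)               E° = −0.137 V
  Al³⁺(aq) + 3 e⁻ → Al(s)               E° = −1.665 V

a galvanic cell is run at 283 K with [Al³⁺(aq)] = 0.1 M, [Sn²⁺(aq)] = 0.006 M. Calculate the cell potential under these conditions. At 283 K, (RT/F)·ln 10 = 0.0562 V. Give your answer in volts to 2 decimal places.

Sn²⁺/Sn is reduced (cathode, E° = −0.137 V) and Al³⁺/Al is oxidized (anode).
The standard potential is −0.137 − (−1.665) = +1.528 V and the balanced reaction transfers n = 6 electrons.
For the overall reaction 3 Sn²⁺(aq) + 2 Al(s) → 3 Sn(s) + 2 Al³⁺(aq), Q = [Al³⁺(aq)]^2 / [Sn²⁺(aq)]^3 = 4.63×10^4, giving log Q = 4.666.
By the Nernst equation, E = +1.528 − (0.0562/6)·(4.666) = +1.48 V.

+1.48 V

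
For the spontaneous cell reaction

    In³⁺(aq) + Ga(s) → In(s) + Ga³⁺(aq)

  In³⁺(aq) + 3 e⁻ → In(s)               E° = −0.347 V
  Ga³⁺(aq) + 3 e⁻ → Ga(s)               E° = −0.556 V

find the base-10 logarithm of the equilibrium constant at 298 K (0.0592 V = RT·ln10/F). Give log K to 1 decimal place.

The In³⁺/In couple is reduced (cathode); E°cell = −0.347 − (−0.556) = +0.209 V with n = 3.
At equilibrium E = 0, so log K = nE°cell / 0.0592 = (3)(+0.209) / 0.0592 = 10.6.

log K = 10.6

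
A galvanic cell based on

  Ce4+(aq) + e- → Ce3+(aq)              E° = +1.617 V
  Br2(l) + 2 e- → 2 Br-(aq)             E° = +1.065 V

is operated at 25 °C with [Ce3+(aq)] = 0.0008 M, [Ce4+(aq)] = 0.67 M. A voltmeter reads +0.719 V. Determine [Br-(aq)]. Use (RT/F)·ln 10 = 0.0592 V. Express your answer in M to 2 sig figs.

0.79 M

With Ce⁴⁺/Ce³⁺ at the cathode and Br₂/Br⁻ at the anode, E°cell = +1.617 − (+1.065) = +0.552 V (n = 2).
From the Nernst equation, log Q = n(E° − E)/0.0592 = 2·(+0.552 − (+0.719))/0.0592 = −5.642.
Balancing electrons gives 2 Ce4+(aq) + 2 Br-(aq) → 2 Ce3+(aq) + Br2(l); thus Q = [Ce3+(aq)]^2 / ([Ce4+(aq)]^2·[Br-(aq)]^2).
Substituting the known concentrations and solving, log [Br-(aq)] = −0.102 and [Br-(aq)] = 0.79 M.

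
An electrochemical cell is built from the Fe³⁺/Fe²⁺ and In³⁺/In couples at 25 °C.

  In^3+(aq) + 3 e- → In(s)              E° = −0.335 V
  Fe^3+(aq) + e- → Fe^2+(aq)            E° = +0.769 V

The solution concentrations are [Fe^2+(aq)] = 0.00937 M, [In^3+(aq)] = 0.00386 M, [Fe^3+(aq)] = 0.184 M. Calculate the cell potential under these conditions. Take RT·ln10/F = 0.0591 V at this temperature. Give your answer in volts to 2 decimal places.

+1.23 V

Since E°(Fe³⁺/Fe²⁺) > E°(In³⁺/In), Fe³⁺/Fe²⁺ serves as the cathode.
The standard potential is +0.769 − (−0.335) = +1.104 V and the balanced reaction transfers n = 3 electrons.
The balanced reaction is 3 Fe^3+(aq) + In(s) → 3 Fe^2+(aq) + In^3+(aq), so Q = ([Fe^2+(aq)]^3·[In^3+(aq)]) / [Fe^3+(aq)]^3 = 5.1×10^−7 and log Q = −6.293.
Applying E = E° − (RT ln10/nF)·log Q gives +1.104 − (0.0591/3)(−6.293) = +1.23 V.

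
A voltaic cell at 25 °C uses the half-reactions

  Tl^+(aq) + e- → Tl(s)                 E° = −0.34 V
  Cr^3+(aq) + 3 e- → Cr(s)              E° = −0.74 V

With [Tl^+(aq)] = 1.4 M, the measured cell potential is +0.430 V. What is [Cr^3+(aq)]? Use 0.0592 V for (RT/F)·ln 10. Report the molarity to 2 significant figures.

The Tl⁺/Tl couple has the larger reduction potential, so it is the cathode: E°cell = −0.34 − (−0.74) = +0.40 V and n = 3.
From the Nernst equation, log Q = n(E° − E)/0.0592 = 3·(+0.40 − (+0.430))/0.0592 = −1.520.
The balanced reaction is 3 Tl^+(aq) + Cr(s) → 3 Tl(s) + Cr^3+(aq), so Q = [Cr^3+(aq)] / [Tl^+(aq)]^3.
Isolating [Cr^3+(aq)] in Q = 10^{−1.520} yields log [Cr^3+(aq)] = −1.082, i.e. 0.083 M.

0.083 M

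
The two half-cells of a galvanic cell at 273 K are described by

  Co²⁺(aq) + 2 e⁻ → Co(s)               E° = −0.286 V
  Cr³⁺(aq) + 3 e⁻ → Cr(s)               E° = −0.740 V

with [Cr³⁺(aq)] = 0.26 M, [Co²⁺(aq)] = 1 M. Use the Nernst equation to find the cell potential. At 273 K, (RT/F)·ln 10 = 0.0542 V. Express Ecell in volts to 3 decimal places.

The Co²⁺/Co couple has the more positive E°, so it is the cathode; Cr³⁺/Cr is the anode.
E°cell = −0.286 − (−0.740) = +0.454 V, with n = 6 electrons transferred.
Balancing gives 3 Co²⁺(aq) + 2 Cr(s) → 3 Co(s) + 2 Cr³⁺(aq); hence Q = [Cr³⁺(aq)]^2 / [Co²⁺(aq)]^3 = 0.0676 (log Q = −1.170).
By the Nernst equation, E = +0.454 − (0.0542/6)·(−1.170) = +0.465 V.

+0.465 V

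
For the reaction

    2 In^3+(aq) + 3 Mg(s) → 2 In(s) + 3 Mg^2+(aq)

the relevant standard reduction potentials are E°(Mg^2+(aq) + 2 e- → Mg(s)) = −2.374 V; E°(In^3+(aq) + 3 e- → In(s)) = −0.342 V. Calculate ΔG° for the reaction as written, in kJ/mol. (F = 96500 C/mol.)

−1177 kJ/mol

In the reaction as written In^3+(aq) is reduced, so the In³⁺/In couple is the cathode and Mg²⁺/Mg is the anode.
E°cell = −0.342 − (−2.374) = +2.032 V; balancing electrons gives n = 6.
ΔG° = −nFE°cell = −(6)(96500)(+2.032) J/mol = −1177 kJ/mol.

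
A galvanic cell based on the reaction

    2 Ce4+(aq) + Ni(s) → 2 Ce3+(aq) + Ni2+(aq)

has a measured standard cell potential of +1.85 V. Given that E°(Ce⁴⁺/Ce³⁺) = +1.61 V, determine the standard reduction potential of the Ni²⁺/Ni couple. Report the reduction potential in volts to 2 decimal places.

−0.24 V

In the reaction as written the Ce⁴⁺/Ce³⁺ couple is reduced (cathode) and Ni²⁺/Ni is oxidized (anode), so E°cell = E°(Ce⁴⁺/Ce³⁺) − E°(Ni²⁺/Ni).
E°(Ni²⁺/Ni) = E°(cathode) − E°cell = +1.61 − (+1.85) = −0.24 V.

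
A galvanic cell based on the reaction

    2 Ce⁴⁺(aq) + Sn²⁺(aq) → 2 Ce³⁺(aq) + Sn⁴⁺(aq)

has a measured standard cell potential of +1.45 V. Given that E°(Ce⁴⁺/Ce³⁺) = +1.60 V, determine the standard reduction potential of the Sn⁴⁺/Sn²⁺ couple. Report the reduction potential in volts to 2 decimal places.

In the reaction as written the Ce⁴⁺/Ce³⁺ couple is reduced (cathode) and Sn⁴⁺/Sn²⁺ is oxidized (anode), so E°cell = E°(Ce⁴⁺/Ce³⁺) − E°(Sn⁴⁺/Sn²⁺).
E°(Sn⁴⁺/Sn²⁺) = E°(cathode) − E°cell = +1.60 − (+1.45) = +0.15 V.

+0.15 V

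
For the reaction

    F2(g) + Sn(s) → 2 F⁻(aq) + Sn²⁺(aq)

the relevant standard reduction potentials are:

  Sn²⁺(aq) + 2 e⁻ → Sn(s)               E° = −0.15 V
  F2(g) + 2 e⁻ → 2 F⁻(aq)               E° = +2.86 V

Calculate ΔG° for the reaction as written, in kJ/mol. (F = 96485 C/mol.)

In the reaction as written F2(g) is reduced, so the F₂/F⁻ couple is the cathode and Sn²⁺/Sn is the anode.
E°cell = +2.86 − (−0.15) = +3.01 V; balancing electrons gives n = 2.
ΔG° = −nFE°cell = −(2)(96485)(+3.01) J/mol = −581 kJ/mol.

−581 kJ/mol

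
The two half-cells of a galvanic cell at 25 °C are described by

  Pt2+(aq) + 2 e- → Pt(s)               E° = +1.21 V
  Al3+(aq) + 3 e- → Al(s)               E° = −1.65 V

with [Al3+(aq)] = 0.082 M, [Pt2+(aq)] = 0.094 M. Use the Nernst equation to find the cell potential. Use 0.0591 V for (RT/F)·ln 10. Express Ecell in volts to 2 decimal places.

Pt²⁺/Pt is reduced (cathode, E° = +1.21 V) and Al³⁺/Al is oxidized (anode).
E°cell = E°cat − E°an = +1.21 − (−1.65) = +2.86 V; n = 6.
The balanced reaction is 3 Pt2+(aq) + 2 Al(s) → 3 Pt(s) + 2 Al3+(aq), so Q = [Al3+(aq)]^2 / [Pt2+(aq)]^3 = 8.1 and log Q = 0.908.
Applying E = E° − (RT ln10/nF)·log Q gives +2.86 − (0.0591/6)(0.908) = +2.85 V.

+2.85 V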